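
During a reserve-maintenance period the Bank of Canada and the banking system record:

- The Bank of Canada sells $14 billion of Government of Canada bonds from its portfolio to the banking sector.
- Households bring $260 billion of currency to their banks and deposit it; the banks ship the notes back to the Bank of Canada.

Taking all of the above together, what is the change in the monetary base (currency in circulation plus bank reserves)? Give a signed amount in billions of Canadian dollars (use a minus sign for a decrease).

-$14 billion

OMO sale (to banks) $14 billion: Bank of Canada balance sheet contracts → −$14B.
Currency deposit $260 billion: just a shift between currency and reserves — both are base money → 0.
Net: −14 + 0 = -$14 billion.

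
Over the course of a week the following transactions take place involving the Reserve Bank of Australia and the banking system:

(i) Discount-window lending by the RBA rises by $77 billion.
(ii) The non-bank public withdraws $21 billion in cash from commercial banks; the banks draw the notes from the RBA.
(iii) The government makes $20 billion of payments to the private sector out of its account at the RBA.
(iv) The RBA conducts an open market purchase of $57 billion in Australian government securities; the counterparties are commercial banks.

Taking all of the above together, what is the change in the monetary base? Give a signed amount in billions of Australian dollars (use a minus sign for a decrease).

Discount-window loan $77 billion: RBA balance sheet expands → +$77B.
Currency withdrawal $21 billion: just a shift between currency and reserves — both are base money → 0.
Government spending $20 billion: a non-base liability converts back to reserves → +$20B.
OMO purchase (from banks) $57 billion: RBA balance sheet expands → +$57B.
Net: 77 + 0 + 20 + 57 = +$154 billion.

+$154 billion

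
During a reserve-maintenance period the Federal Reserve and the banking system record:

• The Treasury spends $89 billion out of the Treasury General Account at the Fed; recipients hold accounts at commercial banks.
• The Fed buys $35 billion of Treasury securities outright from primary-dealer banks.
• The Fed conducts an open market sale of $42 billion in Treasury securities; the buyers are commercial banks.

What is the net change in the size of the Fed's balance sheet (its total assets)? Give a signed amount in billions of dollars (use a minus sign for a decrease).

-$7 billion

Government spending $89 billion: only the composition of liabilities changes → 0.
OMO purchase (from banks) $35 billion: a Fed asset is acquired → +$35B.
OMO sale (to banks) $42 billion: a Fed asset is shed → −$42B.
Net: 0 + 35 − 42 = -$7 billion.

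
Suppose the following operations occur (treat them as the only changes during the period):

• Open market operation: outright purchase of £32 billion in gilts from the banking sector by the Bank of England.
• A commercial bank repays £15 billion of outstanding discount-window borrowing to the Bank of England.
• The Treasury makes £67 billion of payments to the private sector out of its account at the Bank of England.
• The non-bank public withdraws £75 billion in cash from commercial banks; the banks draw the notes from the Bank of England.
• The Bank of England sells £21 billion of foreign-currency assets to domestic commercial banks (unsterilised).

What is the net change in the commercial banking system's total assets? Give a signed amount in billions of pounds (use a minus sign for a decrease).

-£23 billion

OMO purchase (from banks) £32 billion: just an asset swap on bank balance sheets → 0.
Discount-window repayment £15 billion: bank balance sheets shrink → −£15B.
Government spending £67 billion: bank balance sheets expand → +£67B.
Currency withdrawal £75 billion: bank balance sheets shrink → −£75B.
FX sale £21 billion: just an asset swap on bank balance sheets → 0.
Net: 0 − 15 + 67 − 75 + 0 = -£23 billion.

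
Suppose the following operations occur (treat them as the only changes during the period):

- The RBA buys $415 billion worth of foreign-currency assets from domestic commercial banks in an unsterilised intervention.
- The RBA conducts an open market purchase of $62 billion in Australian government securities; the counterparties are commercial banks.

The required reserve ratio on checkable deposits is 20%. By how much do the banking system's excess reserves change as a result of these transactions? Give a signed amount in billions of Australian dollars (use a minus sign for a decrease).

FX purchase $415 billion: reserves +$415B, deposits 0.
OMO purchase (from banks) $62 billion: reserves +$62B, deposits 0.
Totals: Δreserves = +$477B, Δdeposits = 0.
Δrequired reserves = 20% × 0 = 0.
Δexcess reserves = Δreserves − Δrequired = +$477B − (0) = +$477 billion.

+$477 billion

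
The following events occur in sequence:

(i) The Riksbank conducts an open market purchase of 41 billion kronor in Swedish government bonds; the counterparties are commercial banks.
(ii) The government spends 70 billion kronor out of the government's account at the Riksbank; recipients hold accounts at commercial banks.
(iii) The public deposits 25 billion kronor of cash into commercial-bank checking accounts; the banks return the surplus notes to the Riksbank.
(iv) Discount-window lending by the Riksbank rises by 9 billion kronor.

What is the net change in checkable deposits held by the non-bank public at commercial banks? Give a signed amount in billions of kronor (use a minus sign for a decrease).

OMO purchase (from banks) 41 billion kronor: the counterparty is a bank, so public deposits are unchanged → 0.
Government spending 70 billion kronor: non-bank counterparties' bank balances rise → +70B.
Currency deposit 25 billion kronor: non-bank counterparties' bank balances rise → +25B.
Discount-window loan 9 billion kronor: the counterparty is a bank, so public deposits are unchanged → 0.
Net: 0 + 70 + 25 + 0 = +95 billion.

+95 billion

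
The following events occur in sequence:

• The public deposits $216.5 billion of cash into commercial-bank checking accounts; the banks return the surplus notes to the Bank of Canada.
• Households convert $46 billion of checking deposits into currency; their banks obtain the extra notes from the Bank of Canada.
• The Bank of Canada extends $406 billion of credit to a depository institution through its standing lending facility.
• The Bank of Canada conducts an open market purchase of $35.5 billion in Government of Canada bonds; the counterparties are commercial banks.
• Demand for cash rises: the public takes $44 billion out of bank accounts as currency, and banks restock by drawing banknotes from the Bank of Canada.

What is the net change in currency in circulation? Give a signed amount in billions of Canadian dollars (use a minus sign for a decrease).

-$126.5 billion

Currency deposit $216.5 billion: notes return to the central bank → −$216.5B.
Currency withdrawal $46 billion: notes leave the central bank → +$46B.
Discount-window loan $406 billion: no currency enters or leaves circulation → 0.
OMO purchase (from banks) $35.5 billion: no currency enters or leaves circulation → 0.
Currency withdrawal $44 billion: notes leave the central bank → +$44B.
Net: −216.5 + 46 + 0 + 0 + 44 = -$126.5 billion.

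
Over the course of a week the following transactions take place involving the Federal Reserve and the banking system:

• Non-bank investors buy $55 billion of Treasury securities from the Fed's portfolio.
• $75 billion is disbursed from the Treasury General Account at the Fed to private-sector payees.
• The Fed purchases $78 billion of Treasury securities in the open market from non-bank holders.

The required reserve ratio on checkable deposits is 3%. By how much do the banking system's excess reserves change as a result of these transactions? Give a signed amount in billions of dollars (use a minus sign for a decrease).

+$95.06 billion

Asset sale (to non-banks) $55 billion: reserves −$55B, deposits −$55B.
Government spending $75 billion: reserves +$75B, deposits +$75B.
Asset purchase (from non-banks) $78 billion: reserves +$78B, deposits +$78B.
Totals: Δreserves = +$98B, Δdeposits = +$98B.
Δrequired reserves = 3% × +$98B = +$2.94B.
Δexcess reserves = Δreserves − Δrequired = +$98B − (+$2.94B) = +$95.06 billion.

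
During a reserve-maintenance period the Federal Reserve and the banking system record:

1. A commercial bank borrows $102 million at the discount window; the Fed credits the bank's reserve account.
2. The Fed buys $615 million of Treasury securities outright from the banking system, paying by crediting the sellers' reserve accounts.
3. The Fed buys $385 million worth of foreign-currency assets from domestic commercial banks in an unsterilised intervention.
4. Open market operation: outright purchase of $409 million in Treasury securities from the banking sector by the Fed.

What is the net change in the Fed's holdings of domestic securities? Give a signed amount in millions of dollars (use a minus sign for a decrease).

Discount-window loan $102 million: the Fed's securities portfolio is untouched → 0.
OMO purchase (from banks) $615 million: securities added to the Fed's portfolio → +$615M.
FX purchase $385 million: the Fed's securities portfolio is untouched → 0.
OMO purchase (from banks) $409 million: securities added to the Fed's portfolio → +$409M.
Net: 0 + 615 + 0 + 409 = +$1024 million.

+$1024 million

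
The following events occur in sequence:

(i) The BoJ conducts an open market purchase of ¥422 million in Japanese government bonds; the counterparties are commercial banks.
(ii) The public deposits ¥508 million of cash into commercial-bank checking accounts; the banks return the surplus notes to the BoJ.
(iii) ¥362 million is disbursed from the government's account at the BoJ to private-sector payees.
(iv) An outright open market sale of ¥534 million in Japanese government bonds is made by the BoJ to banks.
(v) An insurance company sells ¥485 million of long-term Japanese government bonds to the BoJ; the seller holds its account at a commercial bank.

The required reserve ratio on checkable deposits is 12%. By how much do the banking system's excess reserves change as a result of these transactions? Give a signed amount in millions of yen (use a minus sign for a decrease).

+¥1080.4 million

OMO purchase (from banks) ¥422 million: reserves +¥422M, deposits 0.
Currency deposit ¥508 million: reserves +¥508M, deposits +¥508M.
Government spending ¥362 million: reserves +¥362M, deposits +¥362M.
OMO sale (to banks) ¥534 million: reserves −¥534M, deposits 0.
Asset purchase (from non-banks) ¥485 million: reserves +¥485M, deposits +¥485M.
Totals: Δreserves = +¥1243M, Δdeposits = +¥1355M.
Δrequired reserves = 12% × +¥1355M = +¥162.6M.
Δexcess reserves = Δreserves − Δrequired = +¥1243M − (+¥162.6M) = +¥1080.4 million.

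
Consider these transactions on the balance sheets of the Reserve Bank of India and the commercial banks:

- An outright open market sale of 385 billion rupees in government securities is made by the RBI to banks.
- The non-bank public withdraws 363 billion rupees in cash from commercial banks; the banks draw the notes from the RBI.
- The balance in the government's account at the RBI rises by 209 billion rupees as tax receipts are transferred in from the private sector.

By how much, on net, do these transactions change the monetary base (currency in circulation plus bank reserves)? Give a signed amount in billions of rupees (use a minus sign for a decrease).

-594 billion

OMO sale (to banks) 385 billion rupees: RBI balance sheet contracts → −385B.
Currency withdrawal 363 billion rupees: just a shift between currency and reserves — both are base money → 0.
Government account inflow 209 billion rupees: reserves shift to a non-base liability → −209B.
Net: −385 + 0 − 209 = -594 billion.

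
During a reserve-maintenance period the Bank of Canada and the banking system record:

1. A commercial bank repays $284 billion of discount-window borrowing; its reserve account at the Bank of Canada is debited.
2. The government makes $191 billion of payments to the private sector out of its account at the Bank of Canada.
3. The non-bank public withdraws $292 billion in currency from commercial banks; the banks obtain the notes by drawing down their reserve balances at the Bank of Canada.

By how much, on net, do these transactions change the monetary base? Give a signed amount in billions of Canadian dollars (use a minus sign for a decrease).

Bank of Canada balance sheet:
  Assets:      Loans to banks −$284B
  Liabilities: Bank reserves −$385B, Currency in circulation +$292B, Government deposits −$191B
Commercial banking system:
  Assets:      Reserves at CB −$385B
  Liabilities: Checkable deposits −$101B, Borrowings from CB −$284B
Monetary base = currency + reserves: +$292B + (−$385B) = -$93 billion.

-$93 billion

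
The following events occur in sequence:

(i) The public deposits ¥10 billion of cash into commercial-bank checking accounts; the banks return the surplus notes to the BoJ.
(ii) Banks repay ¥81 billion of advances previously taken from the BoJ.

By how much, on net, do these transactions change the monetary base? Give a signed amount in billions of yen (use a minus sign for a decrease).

BoJ balance sheet:
  Assets:      Loans to banks −¥81B
  Liabilities: Bank reserves −¥71B, Currency in circulation −¥10B
Commercial banking system:
  Assets:      Reserves at CB −¥71B
  Liabilities: Checkable deposits +¥10B, Borrowings from CB −¥81B
Monetary base = currency + reserves: −¥10B + (−¥71B) = -¥81 billion.

-¥81 billion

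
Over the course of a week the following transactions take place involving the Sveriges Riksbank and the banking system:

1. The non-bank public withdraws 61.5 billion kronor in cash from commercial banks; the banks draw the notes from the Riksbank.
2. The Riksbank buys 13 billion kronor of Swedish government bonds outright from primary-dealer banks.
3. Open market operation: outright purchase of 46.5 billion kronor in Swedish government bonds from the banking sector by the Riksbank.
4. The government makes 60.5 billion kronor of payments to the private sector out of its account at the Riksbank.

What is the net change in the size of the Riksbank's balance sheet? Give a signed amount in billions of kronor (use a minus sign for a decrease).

+59.5 billion

Currency withdrawal 61.5 billion kronor: only the composition of liabilities changes → 0.
OMO purchase (from banks) 13 billion kronor: a Riksbank asset is acquired → +13B.
OMO purchase (from banks) 46.5 billion kronor: a Riksbank asset is acquired → +46.5B.
Government spending 60.5 billion kronor: only the composition of liabilities changes → 0.
Net: 0 + 13 + 46.5 + 0 = +59.5 billion.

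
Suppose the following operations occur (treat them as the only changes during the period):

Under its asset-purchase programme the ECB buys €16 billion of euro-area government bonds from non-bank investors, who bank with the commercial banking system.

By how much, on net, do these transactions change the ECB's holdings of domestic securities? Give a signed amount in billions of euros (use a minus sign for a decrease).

Asset purchase (from non-banks) €16 billion: securities added to the ECB's portfolio → +€16B.

+€16 billion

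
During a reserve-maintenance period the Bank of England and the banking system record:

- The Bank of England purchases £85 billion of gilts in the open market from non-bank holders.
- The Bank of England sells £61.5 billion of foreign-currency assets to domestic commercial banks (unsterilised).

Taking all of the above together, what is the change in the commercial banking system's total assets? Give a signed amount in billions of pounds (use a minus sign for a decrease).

Bank of England balance sheet:
  Assets:      Securities +£85B, Foreign assets −£61.5B
  Liabilities: Bank reserves +£23.5B
Commercial banking system:
  Assets:      Reserves at CB +£23.5B, Foreign assets +£61.5B
  Liabilities: Checkable deposits +£85B
Change in total bank assets = +£85 billion.

+£85 billion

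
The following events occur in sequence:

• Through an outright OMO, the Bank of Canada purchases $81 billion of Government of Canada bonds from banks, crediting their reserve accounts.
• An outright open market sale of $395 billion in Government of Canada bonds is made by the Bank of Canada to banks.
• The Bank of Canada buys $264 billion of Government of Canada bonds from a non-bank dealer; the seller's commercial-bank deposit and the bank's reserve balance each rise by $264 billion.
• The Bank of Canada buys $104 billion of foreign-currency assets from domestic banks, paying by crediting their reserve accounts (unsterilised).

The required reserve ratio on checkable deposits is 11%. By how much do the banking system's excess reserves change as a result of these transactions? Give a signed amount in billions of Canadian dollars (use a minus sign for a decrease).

+$24.96 billion

OMO purchase (from banks) $81 billion: reserves +$81B, deposits 0.
OMO sale (to banks) $395 billion: reserves −$395B, deposits 0.
Asset purchase (from non-banks) $264 billion: reserves +$264B, deposits +$264B.
FX purchase $104 billion: reserves +$104B, deposits 0.
Totals: Δreserves = +$54B, Δdeposits = +$264B.
Δrequired reserves = 11% × +$264B = +$29.04B.
Δexcess reserves = Δreserves − Δrequired = +$54B − (+$29.04B) = +$24.96 billion.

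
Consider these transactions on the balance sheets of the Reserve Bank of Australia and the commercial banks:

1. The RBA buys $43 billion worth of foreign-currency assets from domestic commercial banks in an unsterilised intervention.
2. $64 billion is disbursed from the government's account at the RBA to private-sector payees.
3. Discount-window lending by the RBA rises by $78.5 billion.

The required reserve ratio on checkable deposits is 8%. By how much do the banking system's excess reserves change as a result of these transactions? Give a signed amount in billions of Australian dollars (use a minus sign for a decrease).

FX purchase $43 billion: reserves +$43B, deposits 0.
Government spending $64 billion: reserves +$64B, deposits +$64B.
Discount-window loan $78.5 billion: reserves +$78.5B, deposits 0.
Totals: Δreserves = +$185.5B, Δdeposits = +$64B.
Δrequired reserves = 8% × +$64B = +$5.12B.
Δexcess reserves = Δreserves − Δrequired = +$185.5B − (+$5.12B) = +$180.38 billion.

+$180.38 billion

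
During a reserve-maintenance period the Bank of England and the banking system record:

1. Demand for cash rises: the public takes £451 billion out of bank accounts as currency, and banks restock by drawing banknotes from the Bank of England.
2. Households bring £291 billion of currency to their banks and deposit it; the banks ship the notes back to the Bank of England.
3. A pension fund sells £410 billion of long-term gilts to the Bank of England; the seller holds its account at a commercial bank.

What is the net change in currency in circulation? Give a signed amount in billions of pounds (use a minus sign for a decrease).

Bank of England balance sheet:
  Assets:      Securities +£410B
  Liabilities: Bank reserves +£250B, Currency in circulation +£160B
So the change in currency in circulation is +£160 billion.

+£160 billion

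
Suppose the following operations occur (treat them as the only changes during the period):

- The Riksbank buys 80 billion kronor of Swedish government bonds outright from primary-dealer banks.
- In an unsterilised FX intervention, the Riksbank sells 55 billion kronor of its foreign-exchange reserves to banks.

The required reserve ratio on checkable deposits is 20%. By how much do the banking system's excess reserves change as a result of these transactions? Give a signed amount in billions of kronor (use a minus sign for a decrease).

+25 billion

OMO purchase (from banks) 80 billion kronor: reserves +80B, deposits 0.
FX sale 55 billion kronor: reserves −55B, deposits 0.
Totals: Δreserves = +25B, Δdeposits = 0.
Δrequired reserves = 20% × 0 = 0.
Δexcess reserves = Δreserves − Δrequired = +25B − (0) = +25 billion.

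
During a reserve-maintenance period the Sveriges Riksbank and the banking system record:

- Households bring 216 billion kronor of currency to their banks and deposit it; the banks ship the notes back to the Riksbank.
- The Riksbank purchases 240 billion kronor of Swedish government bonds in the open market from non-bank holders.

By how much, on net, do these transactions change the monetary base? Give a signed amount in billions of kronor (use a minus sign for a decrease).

Currency deposit 216 billion kronor: just a shift between currency and reserves — both are base money → 0.
Asset purchase (from non-banks) 240 billion kronor: Riksbank balance sheet expands → +240B.
Net: 0 + 240 = +240 billion.

+240 billion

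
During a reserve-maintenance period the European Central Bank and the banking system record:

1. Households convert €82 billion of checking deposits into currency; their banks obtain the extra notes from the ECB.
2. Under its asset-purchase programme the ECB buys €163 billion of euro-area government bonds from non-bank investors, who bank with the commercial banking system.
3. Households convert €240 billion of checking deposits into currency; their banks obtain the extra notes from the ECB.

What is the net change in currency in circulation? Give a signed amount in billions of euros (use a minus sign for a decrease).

Currency withdrawal €82 billion: notes leave the central bank → +€82B.
Asset purchase (from non-banks) €163 billion: no currency enters or leaves circulation → 0.
Currency withdrawal €240 billion: notes leave the central bank → +€240B.
Net: 82 + 0 + 240 = +€322 billion.

+€322 billion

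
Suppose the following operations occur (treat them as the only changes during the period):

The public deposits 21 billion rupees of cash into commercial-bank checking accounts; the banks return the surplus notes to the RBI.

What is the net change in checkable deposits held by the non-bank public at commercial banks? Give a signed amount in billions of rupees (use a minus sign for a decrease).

+21 billion

Currency deposit 21 billion rupees: non-bank counterparties' bank balances rise → +21B.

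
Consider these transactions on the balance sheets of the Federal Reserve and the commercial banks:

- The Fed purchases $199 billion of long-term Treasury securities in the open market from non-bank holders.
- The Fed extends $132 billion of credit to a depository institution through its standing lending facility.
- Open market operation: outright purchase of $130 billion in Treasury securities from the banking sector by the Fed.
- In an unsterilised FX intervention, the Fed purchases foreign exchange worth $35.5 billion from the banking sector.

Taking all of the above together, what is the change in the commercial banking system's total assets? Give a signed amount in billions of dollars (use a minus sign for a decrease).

+$331 billion

Asset purchase (from non-banks) $199 billion: bank balance sheets expand → +$199B.
Discount-window loan $132 billion: bank balance sheets expand → +$132B.
OMO purchase (from banks) $130 billion: just an asset swap on bank balance sheets → 0.
FX purchase $35.5 billion: just an asset swap on bank balance sheets → 0.
Net: 199 + 132 + 0 + 0 = +$331 billion.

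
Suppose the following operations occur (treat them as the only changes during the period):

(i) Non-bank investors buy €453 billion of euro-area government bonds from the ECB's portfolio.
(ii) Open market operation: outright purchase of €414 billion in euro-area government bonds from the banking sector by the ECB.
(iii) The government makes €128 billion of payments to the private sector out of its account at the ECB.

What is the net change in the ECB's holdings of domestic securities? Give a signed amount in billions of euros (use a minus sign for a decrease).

ECB balance sheet:
  Assets:      Securities −€39B
  Liabilities: Bank reserves +€89B, Government deposits −€128B
Commercial banking system:
  Assets:      Reserves at CB +€89B, Securities −€414B
  Liabilities: Checkable deposits −€325B
So the change in the ECB's holdings of domestic securities is -€39 billion.

-€39 billion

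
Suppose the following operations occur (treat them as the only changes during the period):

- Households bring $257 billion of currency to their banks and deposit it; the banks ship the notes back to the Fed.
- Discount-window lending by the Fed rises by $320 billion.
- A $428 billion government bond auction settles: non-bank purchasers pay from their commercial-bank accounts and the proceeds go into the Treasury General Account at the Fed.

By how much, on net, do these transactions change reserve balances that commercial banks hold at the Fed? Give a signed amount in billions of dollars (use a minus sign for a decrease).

Currency deposit $257 billion: returned notes are swapped for reserve credit → +$257B.
Discount-window loan $320 billion: the loan is credited to the bank's reserve account → +$320B.
Government account inflow $428 billion: funds move from bank reserves into the government account → −$428B.
Net: 257 + 320 − 428 = +$149 billion.

+$149 billion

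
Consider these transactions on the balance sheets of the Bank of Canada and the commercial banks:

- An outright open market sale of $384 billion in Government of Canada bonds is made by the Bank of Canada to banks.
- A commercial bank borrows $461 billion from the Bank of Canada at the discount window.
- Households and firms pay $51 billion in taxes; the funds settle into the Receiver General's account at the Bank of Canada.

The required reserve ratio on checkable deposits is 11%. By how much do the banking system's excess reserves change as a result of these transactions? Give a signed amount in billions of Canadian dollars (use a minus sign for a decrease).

+$31.61 billion

OMO sale (to banks) $384 billion: reserves −$384B, deposits 0.
Discount-window loan $461 billion: reserves +$461B, deposits 0.
Government account inflow $51 billion: reserves −$51B, deposits −$51B.
Totals: Δreserves = +$26B, Δdeposits = −$51B.
Δrequired reserves = 11% × −$51B = −$5.61B.
Δexcess reserves = Δreserves − Δrequired = +$26B − (−$5.61B) = +$31.61 billion.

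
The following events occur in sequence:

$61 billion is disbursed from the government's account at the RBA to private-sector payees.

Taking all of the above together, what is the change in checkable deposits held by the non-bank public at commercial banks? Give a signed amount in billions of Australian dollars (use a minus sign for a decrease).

Government spending $61 billion: non-bank counterparties' bank balances rise → +$61B.

+$61 billion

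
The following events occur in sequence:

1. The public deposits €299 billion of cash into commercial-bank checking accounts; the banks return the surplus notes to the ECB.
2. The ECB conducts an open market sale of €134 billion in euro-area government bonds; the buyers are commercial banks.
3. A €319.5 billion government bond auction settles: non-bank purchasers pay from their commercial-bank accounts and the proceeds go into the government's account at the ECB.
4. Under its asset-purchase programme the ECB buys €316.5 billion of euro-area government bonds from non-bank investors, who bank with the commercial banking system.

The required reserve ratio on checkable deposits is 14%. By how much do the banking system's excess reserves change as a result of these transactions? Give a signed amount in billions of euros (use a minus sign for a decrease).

Currency deposit €299 billion: reserves +€299B, deposits +€299B.
OMO sale (to banks) €134 billion: reserves −€134B, deposits 0.
Government account inflow €319.5 billion: reserves −€319.5B, deposits −€319.5B.
Asset purchase (from non-banks) €316.5 billion: reserves +€316.5B, deposits +€316.5B.
Totals: Δreserves = +€162B, Δdeposits = +€296B.
Δrequired reserves = 14% × +€296B = +€41.44B.
Δexcess reserves = Δreserves − Δrequired = +€162B − (+€41.44B) = +€120.56 billion.

+€120.56 billion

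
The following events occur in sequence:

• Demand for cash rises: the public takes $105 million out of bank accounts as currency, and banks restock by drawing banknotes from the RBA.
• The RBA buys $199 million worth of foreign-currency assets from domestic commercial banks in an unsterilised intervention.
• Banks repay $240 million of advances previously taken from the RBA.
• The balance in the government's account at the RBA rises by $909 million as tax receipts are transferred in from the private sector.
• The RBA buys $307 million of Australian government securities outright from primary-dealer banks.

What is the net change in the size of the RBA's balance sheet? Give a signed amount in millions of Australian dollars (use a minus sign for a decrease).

+$266 million

RBA balance sheet:
  Assets:      Securities +$307M, Loans to banks −$240M, Foreign assets +$199M
  Liabilities: Bank reserves −$748M, Currency in circulation +$105M, Government deposits +$909M
Change in total RBA assets = +$266 million.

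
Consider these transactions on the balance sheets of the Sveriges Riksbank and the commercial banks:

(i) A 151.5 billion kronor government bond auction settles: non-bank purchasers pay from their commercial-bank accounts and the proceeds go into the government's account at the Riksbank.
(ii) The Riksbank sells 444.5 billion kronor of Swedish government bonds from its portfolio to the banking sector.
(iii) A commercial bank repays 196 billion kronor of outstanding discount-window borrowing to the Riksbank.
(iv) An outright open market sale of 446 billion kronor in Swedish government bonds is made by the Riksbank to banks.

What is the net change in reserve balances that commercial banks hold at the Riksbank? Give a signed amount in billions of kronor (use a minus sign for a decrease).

Government account inflow 151.5 billion kronor: funds move from bank reserves into the government account → −151.5B.
OMO sale (to banks) 444.5 billion kronor: the buying banks pay out of their reserve balances → −444.5B.
Discount-window repayment 196 billion kronor: repayment is debited from reserves → −196B.
OMO sale (to banks) 446 billion kronor: the buying banks pay out of their reserve balances → −446B.
Net: −151.5 − 444.5 − 196 − 446 = -1238 billion.

-1238 billion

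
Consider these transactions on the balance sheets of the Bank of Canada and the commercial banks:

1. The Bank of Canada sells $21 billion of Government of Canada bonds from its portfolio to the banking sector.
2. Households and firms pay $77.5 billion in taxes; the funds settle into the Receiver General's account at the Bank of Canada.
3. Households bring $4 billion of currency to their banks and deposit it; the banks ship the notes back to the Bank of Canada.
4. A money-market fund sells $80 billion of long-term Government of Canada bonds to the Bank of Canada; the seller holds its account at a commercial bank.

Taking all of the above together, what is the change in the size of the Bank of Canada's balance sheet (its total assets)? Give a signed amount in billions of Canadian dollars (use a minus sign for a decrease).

Bank of Canada balance sheet:
  Assets:      Securities +$59B
  Liabilities: Bank reserves −$14.5B, Currency in circulation −$4B, Government deposits +$77.5B
Commercial banking system:
  Assets:      Reserves at CB −$14.5B, Securities +$21B
  Liabilities: Checkable deposits +$6.5B
Change in total Bank of Canada assets = +$59 billion.

+$59 billion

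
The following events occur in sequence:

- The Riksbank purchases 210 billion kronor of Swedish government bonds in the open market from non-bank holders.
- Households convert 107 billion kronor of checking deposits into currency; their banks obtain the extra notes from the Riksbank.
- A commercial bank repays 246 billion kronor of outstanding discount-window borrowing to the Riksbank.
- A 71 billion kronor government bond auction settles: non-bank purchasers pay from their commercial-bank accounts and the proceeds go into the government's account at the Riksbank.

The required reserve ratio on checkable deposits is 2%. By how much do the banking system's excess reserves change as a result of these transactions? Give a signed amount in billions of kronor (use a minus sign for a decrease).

-214.64 billion

Asset purchase (from non-banks) 210 billion kronor: reserves +210B, deposits +210B.
Currency withdrawal 107 billion kronor: reserves −107B, deposits −107B.
Discount-window repayment 246 billion kronor: reserves −246B, deposits 0.
Government account inflow 71 billion kronor: reserves −71B, deposits −71B.
Totals: Δreserves = −214B, Δdeposits = +32B.
Δrequired reserves = 2% × +32B = +0.64B.
Δexcess reserves = Δreserves − Δrequired = −214B − (+0.64B) = -214.64 billion.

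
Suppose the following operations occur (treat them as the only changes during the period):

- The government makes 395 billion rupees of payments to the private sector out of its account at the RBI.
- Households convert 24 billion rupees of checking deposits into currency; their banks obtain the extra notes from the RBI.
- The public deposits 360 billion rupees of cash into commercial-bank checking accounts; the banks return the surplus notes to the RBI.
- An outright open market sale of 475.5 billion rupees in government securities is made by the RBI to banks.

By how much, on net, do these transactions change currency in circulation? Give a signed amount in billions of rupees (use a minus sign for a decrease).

-336 billion

RBI balance sheet:
  Assets:      Securities −475.5B
  Liabilities: Bank reserves +255.5B, Currency in circulation −336B, Government deposits −395B
Commercial banking system:
  Assets:      Reserves at CB +255.5B, Securities +475.5B
  Liabilities: Checkable deposits +731B
So the change in currency in circulation is -336 billion.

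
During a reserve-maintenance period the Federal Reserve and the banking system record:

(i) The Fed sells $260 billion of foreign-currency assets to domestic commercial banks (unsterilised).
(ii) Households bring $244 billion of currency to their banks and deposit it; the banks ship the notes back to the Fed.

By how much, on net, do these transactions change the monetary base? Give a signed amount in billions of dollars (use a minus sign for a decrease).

-$260 billion

Fed balance sheet:
  Assets:      Foreign assets −$260B
  Liabilities: Bank reserves −$16B, Currency in circulation −$244B
Commercial banking system:
  Assets:      Reserves at CB −$16B, Foreign assets +$260B
  Liabilities: Checkable deposits +$244B
Monetary base = currency + reserves: −$244B + (−$16B) = -$260 billion.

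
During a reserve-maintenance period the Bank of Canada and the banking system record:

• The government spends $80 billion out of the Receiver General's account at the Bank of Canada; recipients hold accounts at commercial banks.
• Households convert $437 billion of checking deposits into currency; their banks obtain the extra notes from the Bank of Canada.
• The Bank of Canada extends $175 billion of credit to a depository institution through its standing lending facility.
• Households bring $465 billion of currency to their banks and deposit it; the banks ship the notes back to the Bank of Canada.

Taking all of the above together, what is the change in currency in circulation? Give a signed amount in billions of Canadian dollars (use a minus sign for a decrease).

Government spending $80 billion: no currency enters or leaves circulation → 0.
Currency withdrawal $437 billion: notes leave the central bank → +$437B.
Discount-window loan $175 billion: no currency enters or leaves circulation → 0.
Currency deposit $465 billion: notes return to the central bank → −$465B.
Net: 0 + 437 + 0 − 465 = -$28 billion.

-$28 billion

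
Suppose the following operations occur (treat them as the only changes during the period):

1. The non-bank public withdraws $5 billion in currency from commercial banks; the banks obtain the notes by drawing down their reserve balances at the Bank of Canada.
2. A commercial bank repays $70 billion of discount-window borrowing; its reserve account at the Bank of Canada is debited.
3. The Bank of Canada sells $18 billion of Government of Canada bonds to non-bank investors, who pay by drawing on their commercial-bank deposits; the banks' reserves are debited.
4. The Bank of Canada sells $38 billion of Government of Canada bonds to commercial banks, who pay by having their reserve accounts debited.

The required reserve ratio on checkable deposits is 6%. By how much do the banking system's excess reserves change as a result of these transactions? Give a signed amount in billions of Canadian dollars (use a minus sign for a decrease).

-$129.62 billion

Currency withdrawal $5 billion: reserves −$5B, deposits −$5B.
Discount-window repayment $70 billion: reserves −$70B, deposits 0.
Asset sale (to non-banks) $18 billion: reserves −$18B, deposits −$18B.
OMO sale (to banks) $38 billion: reserves −$38B, deposits 0.
Totals: Δreserves = −$131B, Δdeposits = −$23B.
Δrequired reserves = 6% × −$23B = −$1.38B.
Δexcess reserves = Δreserves − Δrequired = −$131B − (−$1.38B) = -$129.62 billion.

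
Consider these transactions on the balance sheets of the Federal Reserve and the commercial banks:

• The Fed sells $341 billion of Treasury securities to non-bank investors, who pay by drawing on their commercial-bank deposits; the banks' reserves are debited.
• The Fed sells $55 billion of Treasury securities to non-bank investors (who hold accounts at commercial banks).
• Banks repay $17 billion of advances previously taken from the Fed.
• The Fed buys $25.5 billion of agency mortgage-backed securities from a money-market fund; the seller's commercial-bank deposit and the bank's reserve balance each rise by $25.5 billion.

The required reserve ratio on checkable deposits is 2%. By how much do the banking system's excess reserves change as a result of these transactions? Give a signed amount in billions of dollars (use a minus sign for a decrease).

Asset sale (to non-banks) $341 billion: reserves −$341B, deposits −$341B.
Asset sale (to non-banks) $55 billion: reserves −$55B, deposits −$55B.
Discount-window repayment $17 billion: reserves −$17B, deposits 0.
Asset purchase (from non-banks) $25.5 billion: reserves +$25.5B, deposits +$25.5B.
Totals: Δreserves = −$387.5B, Δdeposits = −$370.5B.
Δrequired reserves = 2% × −$370.5B = −$7.41B.
Δexcess reserves = Δreserves − Δrequired = −$387.5B − (−$7.41B) = -$380.09 billion.

-$380.09 billion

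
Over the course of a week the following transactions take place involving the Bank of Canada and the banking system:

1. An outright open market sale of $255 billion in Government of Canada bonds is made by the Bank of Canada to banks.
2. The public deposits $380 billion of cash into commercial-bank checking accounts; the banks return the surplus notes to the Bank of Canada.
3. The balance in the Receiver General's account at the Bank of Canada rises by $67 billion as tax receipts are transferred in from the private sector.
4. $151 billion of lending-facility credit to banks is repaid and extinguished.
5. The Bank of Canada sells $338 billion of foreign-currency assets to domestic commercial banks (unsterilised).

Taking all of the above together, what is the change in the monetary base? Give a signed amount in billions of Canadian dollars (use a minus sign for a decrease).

Bank of Canada balance sheet:
  Assets:      Securities −$255B, Loans to banks −$151B, Foreign assets −$338B
  Liabilities: Bank reserves −$431B, Currency in circulation −$380B, Government deposits +$67B
Commercial banking system:
  Assets:      Reserves at CB −$431B, Securities +$255B, Foreign assets +$338B
  Liabilities: Checkable deposits +$313B, Borrowings from CB −$151B
Monetary base = currency + reserves: −$380B + (−$431B) = -$811 billion.

-$811 billion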